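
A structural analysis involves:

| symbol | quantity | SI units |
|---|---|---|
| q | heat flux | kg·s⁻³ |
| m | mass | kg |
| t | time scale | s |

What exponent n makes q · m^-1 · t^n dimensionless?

Balance the T exponent: (1)·n from t, plus (-3) − (0) = -3 from the rest, must sum to zero.
n − 3 = 0, so n = 3.

3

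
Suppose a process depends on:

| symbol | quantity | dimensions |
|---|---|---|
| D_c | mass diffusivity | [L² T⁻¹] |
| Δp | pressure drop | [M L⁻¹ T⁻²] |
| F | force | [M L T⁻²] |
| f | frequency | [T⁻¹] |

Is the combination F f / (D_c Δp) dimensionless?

Sum the exponent of each base dimension across the product:
  M: −[D_c]_M − [Δp]_M + [F]_M + [f]_M = −(0) − (1) + (1) + (0) = 0
  L: −[D_c]_L − [Δp]_L + [F]_L + [f]_L = −(2) − (-1) + (1) + (0) = 0
  T: −[D_c]_T − [Δp]_T + [F]_T + [f]_T = −(-1) − (-2) + (-2) + (-1) = 0
  Θ: −[D_c]_Θ − [Δp]_Θ + [F]_Θ + [f]_Θ = −(0) − (0) + (0) + (0) = 0
All base exponents vanish — dimensionless.

yes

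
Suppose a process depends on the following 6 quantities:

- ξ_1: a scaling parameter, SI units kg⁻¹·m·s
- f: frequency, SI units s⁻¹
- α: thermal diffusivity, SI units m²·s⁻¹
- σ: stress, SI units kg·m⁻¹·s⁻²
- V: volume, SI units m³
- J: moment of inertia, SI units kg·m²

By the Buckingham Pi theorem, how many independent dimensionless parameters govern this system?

There are 6 variables and 3 base dimensions (M, L, T).
The dimension matrix has rank 3.
Independent dimensionless groups: 6 − 3 = 3.

3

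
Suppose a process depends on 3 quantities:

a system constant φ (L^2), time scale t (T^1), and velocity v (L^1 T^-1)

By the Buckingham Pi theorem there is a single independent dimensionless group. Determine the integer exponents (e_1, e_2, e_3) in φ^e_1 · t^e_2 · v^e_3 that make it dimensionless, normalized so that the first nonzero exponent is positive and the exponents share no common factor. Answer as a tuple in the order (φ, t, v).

L: e_1·(2) + e_2·(0) + e_3·(1) = 0
T: e_1·(0) + e_2·(1) + e_3·(-1) = 0
Solving this homogeneous linear system for the smallest-integer solution (first nonzero entry positive) gives (1, -2, -2).

(1, -2, -2)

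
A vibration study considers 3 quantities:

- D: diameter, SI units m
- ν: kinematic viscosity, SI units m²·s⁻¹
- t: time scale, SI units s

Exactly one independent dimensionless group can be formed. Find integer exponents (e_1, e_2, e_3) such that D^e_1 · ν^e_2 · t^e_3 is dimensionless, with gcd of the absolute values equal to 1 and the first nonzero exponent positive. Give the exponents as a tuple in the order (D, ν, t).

(2, -1, -1)

L: e_1·(1) + e_2·(2) + e_3·(0) = 0
T: e_1·(0) + e_2·(-1) + e_3·(1) = 0
Solving this homogeneous linear system for the smallest-integer solution (first nonzero entry positive) gives (2, -1, -1).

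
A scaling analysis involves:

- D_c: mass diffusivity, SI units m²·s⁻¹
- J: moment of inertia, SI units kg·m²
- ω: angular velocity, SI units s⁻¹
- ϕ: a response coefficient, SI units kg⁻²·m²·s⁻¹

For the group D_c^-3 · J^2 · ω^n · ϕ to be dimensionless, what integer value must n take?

2

Balance the T exponent: (-1)·n from ω, plus −3·(-1) + 2·(0) + (-1) = 2 from the rest, must sum to zero.
−n + 2 = 0, so n = 2.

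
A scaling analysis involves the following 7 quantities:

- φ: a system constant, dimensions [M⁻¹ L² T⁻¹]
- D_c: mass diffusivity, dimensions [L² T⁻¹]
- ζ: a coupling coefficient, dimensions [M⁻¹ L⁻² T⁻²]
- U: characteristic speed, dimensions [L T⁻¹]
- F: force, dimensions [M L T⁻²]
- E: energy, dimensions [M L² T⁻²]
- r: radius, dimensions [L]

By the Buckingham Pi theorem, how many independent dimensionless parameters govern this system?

There are 7 variables and 3 base dimensions (M, L, T).
The dimension matrix has rank 3.
Independent dimensionless groups: 7 − 3 = 4.

4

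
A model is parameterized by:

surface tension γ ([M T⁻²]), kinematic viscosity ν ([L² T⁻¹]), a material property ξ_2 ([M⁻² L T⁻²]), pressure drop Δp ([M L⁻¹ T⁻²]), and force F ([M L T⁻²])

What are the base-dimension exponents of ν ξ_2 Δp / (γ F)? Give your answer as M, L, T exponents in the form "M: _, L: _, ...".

M: -3, L: 1, T: -1

Collect each base-dimension exponent across the product:
  M: −(1) + (0) + (-2) + (1) − (1) = -3
  L: −(0) + (2) + (1) + (-1) − (1) = 1
  T: −(-2) + (-1) + (-2) + (-2) − (-2) = -1
So the dimensions are [M⁻³ L T⁻¹].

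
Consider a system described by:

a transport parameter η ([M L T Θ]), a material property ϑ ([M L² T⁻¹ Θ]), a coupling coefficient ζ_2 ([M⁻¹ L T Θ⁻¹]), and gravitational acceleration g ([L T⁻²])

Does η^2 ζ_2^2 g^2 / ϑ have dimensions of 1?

Sum the exponent of each base dimension across the product:
  M: 2·[η]_M − [ϑ]_M + 2·[ζ_2]_M + 2·[g]_M = 2·(1) − (1) + 2·(-1) + 2·(0) = -1
  L: 2·[η]_L − [ϑ]_L + 2·[ζ_2]_L + 2·[g]_L = 2·(1) − (2) + 2·(1) + 2·(1) = 4
  T: 2·[η]_T − [ϑ]_T + 2·[ζ_2]_T + 2·[g]_T = 2·(1) − (-1) + 2·(1) + 2·(-2) = 1
  Θ: 2·[η]_Θ − [ϑ]_Θ + 2·[ζ_2]_Θ + 2·[g]_Θ = 2·(1) − (1) + 2·(-1) + 2·(0) = -1
Net dimensions [M⁻¹ L⁴ T Θ⁻¹] ≠ [1] — not dimensionless.

no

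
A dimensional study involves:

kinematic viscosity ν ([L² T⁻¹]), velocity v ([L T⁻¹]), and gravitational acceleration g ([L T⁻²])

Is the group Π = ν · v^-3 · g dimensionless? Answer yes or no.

yes

Sum the exponent of each base dimension across the product:
  M: [ν]_M − 3·[v]_M + [g]_M = (0) − 3·(0) + (0) = 0
  L: [ν]_L − 3·[v]_L + [g]_L = (2) − 3·(1) + (1) = 0
  T: [ν]_T − 3·[v]_T + [g]_T = (-1) − 3·(-1) + (-2) = 0
All base exponents vanish — dimensionless.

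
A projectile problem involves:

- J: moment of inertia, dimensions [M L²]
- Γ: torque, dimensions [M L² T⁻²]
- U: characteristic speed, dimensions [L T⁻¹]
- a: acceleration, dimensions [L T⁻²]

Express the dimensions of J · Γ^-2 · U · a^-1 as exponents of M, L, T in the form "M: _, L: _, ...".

M: -1, L: -2, T: 5

Collect each base-dimension exponent across the product:
  M: (1) − 2·(1) + (0) − (0) = -1
  L: (2) − 2·(2) + (1) − (1) = -2
  T: (0) − 2·(-2) + (-1) − (-2) = 5
So the dimensions are [M⁻¹ L⁻² T⁵].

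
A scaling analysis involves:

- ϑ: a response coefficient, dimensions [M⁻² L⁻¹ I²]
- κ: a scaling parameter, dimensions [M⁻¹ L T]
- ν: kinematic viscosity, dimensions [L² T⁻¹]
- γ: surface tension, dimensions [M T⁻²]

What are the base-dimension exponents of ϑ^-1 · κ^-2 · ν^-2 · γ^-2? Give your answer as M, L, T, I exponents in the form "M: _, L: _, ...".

Collect each base-dimension exponent across the product:
  M: −(-2) − 2·(-1) − 2·(0) − 2·(1) = 2
  L: −(-1) − 2·(1) − 2·(2) − 2·(0) = -5
  T: −(0) − 2·(1) − 2·(-1) − 2·(-2) = 4
  I: −(2) − 2·(0) − 2·(0) − 2·(0) = -2
So the dimensions are [M² L⁻⁵ T⁴ I⁻²].

M: 2, L: -5, T: 4, I: -2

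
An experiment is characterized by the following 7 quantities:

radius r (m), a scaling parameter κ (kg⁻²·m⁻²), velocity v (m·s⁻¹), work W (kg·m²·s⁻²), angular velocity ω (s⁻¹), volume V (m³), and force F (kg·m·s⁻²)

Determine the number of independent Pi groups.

4

There are 7 variables and 3 base dimensions (M, L, T).
The dimension matrix has rank 3.
Independent dimensionless groups: 7 − 3 = 4.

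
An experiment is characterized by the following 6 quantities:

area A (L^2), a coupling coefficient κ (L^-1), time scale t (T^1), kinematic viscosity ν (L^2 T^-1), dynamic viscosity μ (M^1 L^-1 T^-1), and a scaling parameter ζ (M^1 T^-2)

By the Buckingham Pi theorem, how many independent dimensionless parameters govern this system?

There are 6 variables and 3 base dimensions (M, L, T).
The dimension matrix has rank 3.
Independent dimensionless groups: 6 − 3 = 3.

3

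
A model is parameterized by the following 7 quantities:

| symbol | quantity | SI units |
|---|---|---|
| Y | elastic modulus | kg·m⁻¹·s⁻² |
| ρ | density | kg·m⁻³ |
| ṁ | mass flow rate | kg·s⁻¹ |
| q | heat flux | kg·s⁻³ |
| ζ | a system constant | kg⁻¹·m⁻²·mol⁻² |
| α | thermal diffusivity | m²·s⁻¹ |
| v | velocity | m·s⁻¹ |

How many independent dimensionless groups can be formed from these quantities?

3

There are 7 variables and 4 base dimensions (M, L, T, N).
The dimension matrix has rank 4.
Independent dimensionless groups: 7 − 4 = 3.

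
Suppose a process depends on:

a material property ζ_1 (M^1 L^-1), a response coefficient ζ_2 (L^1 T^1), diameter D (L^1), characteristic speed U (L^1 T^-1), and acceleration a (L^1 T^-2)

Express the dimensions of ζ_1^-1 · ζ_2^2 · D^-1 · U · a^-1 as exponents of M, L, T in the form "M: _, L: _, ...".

Collect each base-dimension exponent across the product:
  M: −(1) + 2·(0) − (0) + (0) − (0) = -1
  L: −(-1) + 2·(1) − (1) + (1) − (1) = 2
  T: −(0) + 2·(1) − (0) + (-1) − (-2) = 3
So the dimensions are [M⁻¹ L² T³].

M: -1, L: 2, T: 3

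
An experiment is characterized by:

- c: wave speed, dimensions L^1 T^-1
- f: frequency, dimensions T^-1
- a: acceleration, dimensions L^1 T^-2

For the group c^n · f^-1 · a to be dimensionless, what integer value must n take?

Balance the L exponent: (1)·n from c, plus −(0) + (1) = 1 from the rest, must sum to zero.
n + 1 = 0, so n = -1.

-1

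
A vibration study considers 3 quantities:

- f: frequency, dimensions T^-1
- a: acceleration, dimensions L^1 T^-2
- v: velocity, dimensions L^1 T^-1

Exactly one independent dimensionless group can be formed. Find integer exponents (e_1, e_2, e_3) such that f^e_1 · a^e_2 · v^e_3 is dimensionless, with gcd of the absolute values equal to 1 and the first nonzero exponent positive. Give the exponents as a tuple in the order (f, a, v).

L: e_1·(0) + e_2·(1) + e_3·(1) = 0
T: e_1·(-1) + e_2·(-2) + e_3·(-1) = 0
Solving this homogeneous linear system for the smallest-integer solution (first nonzero entry positive) gives (1, -1, 1).

(1, -1, 1)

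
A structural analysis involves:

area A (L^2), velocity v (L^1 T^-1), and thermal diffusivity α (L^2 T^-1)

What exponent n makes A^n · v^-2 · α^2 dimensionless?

-1

Balance the L exponent: (2)·n from A, plus −2·(1) + 2·(2) = 2 from the rest, must sum to zero.
2n + 2 = 0, so n = -1.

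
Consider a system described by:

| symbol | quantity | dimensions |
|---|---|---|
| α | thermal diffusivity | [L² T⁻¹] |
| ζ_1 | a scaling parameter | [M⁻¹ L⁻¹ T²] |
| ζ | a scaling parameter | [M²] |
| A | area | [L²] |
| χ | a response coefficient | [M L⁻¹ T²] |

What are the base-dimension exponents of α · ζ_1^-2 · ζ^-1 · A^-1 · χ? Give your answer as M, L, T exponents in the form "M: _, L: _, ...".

Collect each base-dimension exponent across the product:
  M: (0) − 2·(-1) − (2) − (0) + (1) = 1
  L: (2) − 2·(-1) − (0) − (2) + (-1) = 1
  T: (-1) − 2·(2) − (0) − (0) + (2) = -3
So the dimensions are [M L T⁻³].

M: 1, L: 1, T: -3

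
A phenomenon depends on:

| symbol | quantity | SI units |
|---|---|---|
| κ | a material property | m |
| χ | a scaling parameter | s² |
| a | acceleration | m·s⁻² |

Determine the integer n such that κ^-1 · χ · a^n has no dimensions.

Balance the L exponent: (1)·n from a, plus −(1) + (0) = -1 from the rest, must sum to zero.
n − 1 = 0, so n = 1.

1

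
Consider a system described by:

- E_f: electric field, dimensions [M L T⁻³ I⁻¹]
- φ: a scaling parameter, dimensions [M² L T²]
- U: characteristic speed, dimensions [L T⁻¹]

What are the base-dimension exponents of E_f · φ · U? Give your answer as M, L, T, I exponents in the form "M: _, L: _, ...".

M: 3, L: 3, T: -2, I: -1

Collect each base-dimension exponent across the product:
  M: (1) + (2) + (0) = 3
  L: (1) + (1) + (1) = 3
  T: (-3) + (2) + (-1) = -2
  I: (-1) + (0) + (0) = -1
So the dimensions are [M³ L³ T⁻² I⁻¹].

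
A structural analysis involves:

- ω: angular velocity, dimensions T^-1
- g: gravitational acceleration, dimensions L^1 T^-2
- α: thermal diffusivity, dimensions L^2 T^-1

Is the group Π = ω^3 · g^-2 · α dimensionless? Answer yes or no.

Sum the exponent of each base dimension across the product:
  L: 3·[ω]_L − 2·[g]_L + [α]_L = 3·(0) − 2·(1) + (2) = 0
  T: 3·[ω]_T − 2·[g]_T + [α]_T = 3·(-1) − 2·(-2) + (-1) = 0
All base exponents vanish — dimensionless.

yes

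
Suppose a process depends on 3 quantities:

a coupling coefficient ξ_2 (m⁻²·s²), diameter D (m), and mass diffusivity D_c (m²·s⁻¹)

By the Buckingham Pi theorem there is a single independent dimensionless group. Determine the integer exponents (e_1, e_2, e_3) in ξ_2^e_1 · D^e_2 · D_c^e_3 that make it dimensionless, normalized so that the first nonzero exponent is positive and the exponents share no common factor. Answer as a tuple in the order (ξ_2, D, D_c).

(1, -2, 2)

L: e_1·(-2) + e_2·(1) + e_3·(2) = 0
T: e_1·(2) + e_2·(0) + e_3·(-1) = 0
Solving this homogeneous linear system for the smallest-integer solution (first nonzero entry positive) gives (1, -2, 2).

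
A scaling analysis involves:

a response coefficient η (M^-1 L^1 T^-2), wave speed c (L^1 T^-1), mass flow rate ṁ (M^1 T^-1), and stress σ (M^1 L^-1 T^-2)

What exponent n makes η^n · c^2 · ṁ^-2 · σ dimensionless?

Balance the M exponent: (-1)·n from η, plus 2·(0) − 2·(1) + (1) = -1 from the rest, must sum to zero.
−n − 1 = 0, so n = -1.

-1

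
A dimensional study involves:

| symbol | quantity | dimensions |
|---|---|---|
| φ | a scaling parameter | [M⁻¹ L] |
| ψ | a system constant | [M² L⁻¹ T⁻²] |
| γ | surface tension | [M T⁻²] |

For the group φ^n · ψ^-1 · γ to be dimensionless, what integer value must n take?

-1

Balance the M exponent: (-1)·n from φ, plus −(2) + (1) = -1 from the rest, must sum to zero.
−n − 1 = 0, so n = -1.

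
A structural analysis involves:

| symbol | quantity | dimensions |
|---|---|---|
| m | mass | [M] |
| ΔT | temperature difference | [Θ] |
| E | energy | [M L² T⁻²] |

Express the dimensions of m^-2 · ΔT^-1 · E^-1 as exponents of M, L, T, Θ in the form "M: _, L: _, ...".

Collect each base-dimension exponent across the product:
  M: −2·(1) − (0) − (1) = -3
  L: −2·(0) − (0) − (2) = -2
  T: −2·(0) − (0) − (-2) = 2
  Θ: −2·(0) − (1) − (0) = -1
So the dimensions are [M⁻³ L⁻² T² Θ⁻¹].

M: -3, L: -2, T: 2, Θ: -1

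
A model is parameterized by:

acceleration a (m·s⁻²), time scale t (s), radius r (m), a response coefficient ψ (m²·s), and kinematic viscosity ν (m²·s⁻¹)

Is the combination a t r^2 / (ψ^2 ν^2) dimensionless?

no

Sum the exponent of each base dimension across the product:
  L: [a]_L + [t]_L + 2·[r]_L − 2·[ψ]_L − 2·[ν]_L = (1) + (0) + 2·(1) − 2·(2) − 2·(2) = -5
  T: [a]_T + [t]_T + 2·[r]_T − 2·[ψ]_T − 2·[ν]_T = (-2) + (1) + 2·(0) − 2·(1) − 2·(-1) = -1
Net dimensions [L⁻⁵ T⁻¹] ≠ [1] — not dimensionless.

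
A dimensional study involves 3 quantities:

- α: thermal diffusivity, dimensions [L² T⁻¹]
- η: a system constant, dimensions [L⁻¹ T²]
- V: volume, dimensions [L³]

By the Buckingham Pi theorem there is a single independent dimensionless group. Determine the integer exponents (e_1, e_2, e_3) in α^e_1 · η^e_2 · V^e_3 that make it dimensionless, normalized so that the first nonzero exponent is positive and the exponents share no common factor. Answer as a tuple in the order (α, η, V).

(2, 1, -1)

L: e_1·(2) + e_2·(-1) + e_3·(3) = 0
T: e_1·(-1) + e_2·(2) + e_3·(0) = 0
Solving this homogeneous linear system for the smallest-integer solution (first nonzero entry positive) gives (2, 1, -1).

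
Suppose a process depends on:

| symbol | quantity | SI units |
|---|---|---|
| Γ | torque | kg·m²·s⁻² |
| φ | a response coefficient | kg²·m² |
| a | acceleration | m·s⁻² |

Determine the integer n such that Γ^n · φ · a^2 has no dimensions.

-2

Balance the M exponent: (1)·n from Γ, plus (2) + 2·(0) = 2 from the rest, must sum to zero.
n + 2 = 0, so n = -2.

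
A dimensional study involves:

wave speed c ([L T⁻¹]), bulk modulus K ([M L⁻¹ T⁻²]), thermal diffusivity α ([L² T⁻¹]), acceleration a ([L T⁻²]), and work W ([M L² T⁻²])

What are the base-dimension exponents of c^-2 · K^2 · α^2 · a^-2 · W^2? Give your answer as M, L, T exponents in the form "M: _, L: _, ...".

Collect each base-dimension exponent across the product:
  M: −2·(0) + 2·(1) + 2·(0) − 2·(0) + 2·(1) = 4
  L: −2·(1) + 2·(-1) + 2·(2) − 2·(1) + 2·(2) = 2
  T: −2·(-1) + 2·(-2) + 2·(-1) − 2·(-2) + 2·(-2) = -4
So the dimensions are [M⁴ L² T⁻⁴].

M: 4, L: 2, T: -4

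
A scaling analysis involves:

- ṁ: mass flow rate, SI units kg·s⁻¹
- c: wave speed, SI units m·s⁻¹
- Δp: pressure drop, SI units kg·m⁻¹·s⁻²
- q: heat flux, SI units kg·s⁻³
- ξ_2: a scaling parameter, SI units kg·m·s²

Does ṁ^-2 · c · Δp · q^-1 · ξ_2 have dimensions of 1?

no

Sum the exponent of each base dimension across the product:
  M: −2·[ṁ]_M + [c]_M + [Δp]_M − [q]_M + [ξ_2]_M = −2·(1) + (0) + (1) − (1) + (1) = -1
  L: −2·[ṁ]_L + [c]_L + [Δp]_L − [q]_L + [ξ_2]_L = −2·(0) + (1) + (-1) − (0) + (1) = 1
  T: −2·[ṁ]_T + [c]_T + [Δp]_T − [q]_T + [ξ_2]_T = −2·(-1) + (-1) + (-2) − (-3) + (2) = 4
Net dimensions [M⁻¹ L T⁴] ≠ [1] — not dimensionless.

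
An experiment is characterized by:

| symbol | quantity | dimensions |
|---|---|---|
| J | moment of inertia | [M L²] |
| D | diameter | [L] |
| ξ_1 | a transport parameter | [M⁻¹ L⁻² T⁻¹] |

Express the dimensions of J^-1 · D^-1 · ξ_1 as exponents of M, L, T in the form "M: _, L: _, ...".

M: -2, L: -5, T: -1

Collect each base-dimension exponent across the product:
  M: −(1) − (0) + (-1) = -2
  L: −(2) − (1) + (-2) = -5
  T: −(0) − (0) + (-1) = -1
So the dimensions are [M⁻² L⁻⁵ T⁻¹].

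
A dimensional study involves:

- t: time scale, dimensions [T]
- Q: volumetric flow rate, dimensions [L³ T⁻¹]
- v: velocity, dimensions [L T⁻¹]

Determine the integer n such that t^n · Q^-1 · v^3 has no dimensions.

Balance the T exponent: (1)·n from t, plus −(-1) + 3·(-1) = -2 from the rest, must sum to zero.
n − 2 = 0, so n = 2.

2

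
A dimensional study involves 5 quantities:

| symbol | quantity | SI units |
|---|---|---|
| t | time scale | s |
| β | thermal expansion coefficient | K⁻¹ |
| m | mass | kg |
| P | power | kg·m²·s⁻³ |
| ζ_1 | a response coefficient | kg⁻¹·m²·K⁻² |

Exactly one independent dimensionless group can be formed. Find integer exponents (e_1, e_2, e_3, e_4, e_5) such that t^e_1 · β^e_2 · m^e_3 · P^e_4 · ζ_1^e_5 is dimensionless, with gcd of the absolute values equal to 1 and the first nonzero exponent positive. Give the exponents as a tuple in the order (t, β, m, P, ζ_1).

M: e_1·(0) + e_2·(0) + e_3·(1) + e_4·(1) + e_5·(-1) = 0
L: e_1·(0) + e_2·(0) + e_3·(0) + e_4·(2) + e_5·(2) = 0
T: e_1·(1) + e_2·(0) + e_3·(0) + e_4·(-3) + e_5·(0) = 0
Θ: e_1·(0) + e_2·(-1) + e_3·(0) + e_4·(0) + e_5·(-2) = 0
Solving this homogeneous linear system for the smallest-integer solution (first nonzero entry positive) gives (3, 2, -2, 1, -1).

(3, 2, -2, 1, -1)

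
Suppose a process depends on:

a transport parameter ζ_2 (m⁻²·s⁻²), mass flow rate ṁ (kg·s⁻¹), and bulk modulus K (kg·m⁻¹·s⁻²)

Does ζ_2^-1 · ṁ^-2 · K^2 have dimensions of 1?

Sum the exponent of each base dimension across the product:
  M: −[ζ_2]_M − 2·[ṁ]_M + 2·[K]_M = −(0) − 2·(1) + 2·(1) = 0
  L: −[ζ_2]_L − 2·[ṁ]_L + 2·[K]_L = −(-2) − 2·(0) + 2·(-1) = 0
  T: −[ζ_2]_T − 2·[ṁ]_T + 2·[K]_T = −(-2) − 2·(-1) + 2·(-2) = 0
All base exponents vanish — dimensionless.

yes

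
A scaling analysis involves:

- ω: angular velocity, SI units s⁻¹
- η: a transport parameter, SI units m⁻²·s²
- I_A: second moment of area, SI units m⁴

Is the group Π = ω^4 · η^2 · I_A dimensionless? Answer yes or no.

Sum the exponent of each base dimension across the product:
  L: 4·[ω]_L + 2·[η]_L + [I_A]_L = 4·(0) + 2·(-2) + (4) = 0
  T: 4·[ω]_T + 2·[η]_T + [I_A]_T = 4·(-1) + 2·(2) + (0) = 0
All base exponents vanish — dimensionless.

yes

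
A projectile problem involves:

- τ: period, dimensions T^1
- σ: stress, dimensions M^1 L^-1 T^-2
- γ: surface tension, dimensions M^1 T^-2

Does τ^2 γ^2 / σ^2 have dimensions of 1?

no

Sum the exponent of each base dimension across the product:
  M: 2·[τ]_M − 2·[σ]_M + 2·[γ]_M = 2·(0) − 2·(1) + 2·(1) = 0
  L: 2·[τ]_L − 2·[σ]_L + 2·[γ]_L = 2·(0) − 2·(-1) + 2·(0) = 2
  T: 2·[τ]_T − 2·[σ]_T + 2·[γ]_T = 2·(1) − 2·(-2) + 2·(-2) = 2
Net dimensions [L² T²] ≠ [1] — not dimensionless.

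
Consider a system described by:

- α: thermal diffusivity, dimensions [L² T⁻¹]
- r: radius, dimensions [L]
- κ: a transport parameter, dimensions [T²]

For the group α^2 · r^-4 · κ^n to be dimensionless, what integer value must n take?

Balance the T exponent: (2)·n from κ, plus 2·(-1) − 4·(0) = -2 from the rest, must sum to zero.
2n − 2 = 0, so n = 1.

1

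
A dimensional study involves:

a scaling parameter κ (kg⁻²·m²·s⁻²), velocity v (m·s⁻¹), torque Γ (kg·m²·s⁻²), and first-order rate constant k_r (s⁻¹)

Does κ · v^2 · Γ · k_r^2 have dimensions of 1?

no

Sum the exponent of each base dimension across the product:
  M: [κ]_M + 2·[v]_M + [Γ]_M + 2·[k_r]_M = (-2) + 2·(0) + (1) + 2·(0) = -1
  L: [κ]_L + 2·[v]_L + [Γ]_L + 2·[k_r]_L = (2) + 2·(1) + (2) + 2·(0) = 6
  T: [κ]_T + 2·[v]_T + [Γ]_T + 2·[k_r]_T = (-2) + 2·(-1) + (-2) + 2·(-1) = -8
Net dimensions [M⁻¹ L⁶ T⁻⁸] ≠ [1] — not dimensionless.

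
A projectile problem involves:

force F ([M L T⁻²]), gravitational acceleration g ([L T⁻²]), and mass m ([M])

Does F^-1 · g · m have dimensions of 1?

yes

Sum the exponent of each base dimension across the product:
  M: −[F]_M + [g]_M + [m]_M = −(1) + (0) + (1) = 0
  L: −[F]_L + [g]_L + [m]_L = −(1) + (1) + (0) = 0
  T: −[F]_T + [g]_T + [m]_T = −(-2) + (-2) + (0) = 0
  I: −[F]_I + [g]_I + [m]_I = −(0) + (0) + (0) = 0
All base exponents vanish — dimensionless.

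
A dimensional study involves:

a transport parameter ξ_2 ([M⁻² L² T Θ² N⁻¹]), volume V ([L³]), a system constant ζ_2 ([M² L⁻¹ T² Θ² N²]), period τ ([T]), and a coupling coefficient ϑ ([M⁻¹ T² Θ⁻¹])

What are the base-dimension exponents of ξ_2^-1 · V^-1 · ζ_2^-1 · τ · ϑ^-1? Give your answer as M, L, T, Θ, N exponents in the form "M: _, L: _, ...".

Collect each base-dimension exponent across the product:
  M: −(-2) − (0) − (2) + (0) − (-1) = 1
  L: −(2) − (3) − (-1) + (0) − (0) = -4
  T: −(1) − (0) − (2) + (1) − (2) = -4
  Θ: −(2) − (0) − (2) + (0) − (-1) = -3
  N: −(-1) − (0) − (2) + (0) − (0) = -1
So the dimensions are [M L⁻⁴ T⁻⁴ Θ⁻³ N⁻¹].

M: 1, L: -4, T: -4, Θ: -3, N: -1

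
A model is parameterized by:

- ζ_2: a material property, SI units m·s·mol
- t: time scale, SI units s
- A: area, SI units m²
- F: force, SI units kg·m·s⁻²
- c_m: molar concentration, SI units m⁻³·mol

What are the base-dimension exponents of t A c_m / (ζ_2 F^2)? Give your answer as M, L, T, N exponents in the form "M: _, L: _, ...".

M: -2, L: -4, T: 4, N: 0

Collect each base-dimension exponent across the product:
  M: −(0) + (0) + (0) − 2·(1) + (0) = -2
  L: −(1) + (0) + (2) − 2·(1) + (-3) = -4
  T: −(1) + (1) + (0) − 2·(-2) + (0) = 4
  N: −(1) + (0) + (0) − 2·(0) + (1) = 0
So the dimensions are [M⁻² L⁻⁴ T⁴].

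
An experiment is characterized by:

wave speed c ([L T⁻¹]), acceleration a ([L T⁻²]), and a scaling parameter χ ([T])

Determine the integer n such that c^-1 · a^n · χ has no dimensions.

Balance the L exponent: (1)·n from a, plus −(1) + (0) = -1 from the rest, must sum to zero.
n − 1 = 0, so n = 1.

1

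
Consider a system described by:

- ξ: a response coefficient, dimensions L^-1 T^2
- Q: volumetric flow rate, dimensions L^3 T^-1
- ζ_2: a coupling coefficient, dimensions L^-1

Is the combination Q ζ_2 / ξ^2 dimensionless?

Sum the exponent of each base dimension across the product:
  L: −2·[ξ]_L + [Q]_L + [ζ_2]_L = −2·(-1) + (3) + (-1) = 4
  T: −2·[ξ]_T + [Q]_T + [ζ_2]_T = −2·(2) + (-1) + (0) = -5
Net dimensions [L⁴ T⁻⁵] ≠ [1] — not dimensionless.

no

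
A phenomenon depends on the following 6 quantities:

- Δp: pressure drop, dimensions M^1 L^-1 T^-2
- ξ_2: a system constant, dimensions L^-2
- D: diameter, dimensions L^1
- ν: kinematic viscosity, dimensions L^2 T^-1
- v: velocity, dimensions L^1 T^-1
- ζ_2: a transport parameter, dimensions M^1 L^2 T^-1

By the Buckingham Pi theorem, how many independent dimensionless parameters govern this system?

There are 6 variables and 3 base dimensions (M, L, T).
The dimension matrix has rank 3.
Independent dimensionless groups: 6 − 3 = 3.

3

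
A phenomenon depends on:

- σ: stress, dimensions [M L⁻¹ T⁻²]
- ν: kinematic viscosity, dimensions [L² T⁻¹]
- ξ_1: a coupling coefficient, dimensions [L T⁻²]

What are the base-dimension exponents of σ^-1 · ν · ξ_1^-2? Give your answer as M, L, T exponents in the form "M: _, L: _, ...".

M: -1, L: 1, T: 5

Collect each base-dimension exponent across the product:
  M: −(1) + (0) − 2·(0) = -1
  L: −(-1) + (2) − 2·(1) = 1
  T: −(-2) + (-1) − 2·(-2) = 5
So the dimensions are [M⁻¹ L T⁵].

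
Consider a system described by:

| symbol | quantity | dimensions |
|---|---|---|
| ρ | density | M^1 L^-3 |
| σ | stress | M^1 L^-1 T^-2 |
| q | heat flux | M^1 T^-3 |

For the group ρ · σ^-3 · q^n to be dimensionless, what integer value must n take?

2

Balance the M exponent: (1)·n from q, plus (1) − 3·(1) = -2 from the rest, must sum to zero.
n − 2 = 0, so n = 2.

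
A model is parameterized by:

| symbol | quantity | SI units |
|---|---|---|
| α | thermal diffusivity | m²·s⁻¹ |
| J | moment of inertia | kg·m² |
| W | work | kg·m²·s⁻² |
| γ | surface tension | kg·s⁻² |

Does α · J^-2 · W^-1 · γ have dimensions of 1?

Sum the exponent of each base dimension across the product:
  M: [α]_M − 2·[J]_M − [W]_M + [γ]_M = (0) − 2·(1) − (1) + (1) = -2
  L: [α]_L − 2·[J]_L − [W]_L + [γ]_L = (2) − 2·(2) − (2) + (0) = -4
  T: [α]_T − 2·[J]_T − [W]_T + [γ]_T = (-1) − 2·(0) − (-2) + (-2) = -1
Net dimensions [M⁻² L⁻⁴ T⁻¹] ≠ [1] — not dimensionless.

no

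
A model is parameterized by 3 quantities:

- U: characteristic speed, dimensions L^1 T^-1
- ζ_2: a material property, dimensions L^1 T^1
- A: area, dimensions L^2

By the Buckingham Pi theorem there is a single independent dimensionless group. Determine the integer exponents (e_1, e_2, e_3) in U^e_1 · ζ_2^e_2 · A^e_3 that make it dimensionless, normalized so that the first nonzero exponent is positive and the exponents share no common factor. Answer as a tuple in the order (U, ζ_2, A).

(1, 1, -1)

L: e_1·(1) + e_2·(1) + e_3·(2) = 0
T: e_1·(-1) + e_2·(1) + e_3·(0) = 0
Solving this homogeneous linear system for the smallest-integer solution (first nonzero entry positive) gives (1, 1, -1).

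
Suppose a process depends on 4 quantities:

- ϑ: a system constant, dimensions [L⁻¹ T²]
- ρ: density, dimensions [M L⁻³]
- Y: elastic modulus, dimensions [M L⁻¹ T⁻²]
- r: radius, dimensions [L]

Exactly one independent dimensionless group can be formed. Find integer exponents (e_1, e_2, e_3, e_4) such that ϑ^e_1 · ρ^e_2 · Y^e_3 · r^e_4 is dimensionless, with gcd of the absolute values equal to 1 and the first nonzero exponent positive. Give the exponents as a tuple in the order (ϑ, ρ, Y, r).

M: e_1·(0) + e_2·(1) + e_3·(1) + e_4·(0) = 0
L: e_1·(-1) + e_2·(-3) + e_3·(-1) + e_4·(1) = 0
T: e_1·(2) + e_2·(0) + e_3·(-2) + e_4·(0) = 0
Solving this homogeneous linear system for the smallest-integer solution (first nonzero entry positive) gives (1, -1, 1, -1).

(1, -1, 1, -1)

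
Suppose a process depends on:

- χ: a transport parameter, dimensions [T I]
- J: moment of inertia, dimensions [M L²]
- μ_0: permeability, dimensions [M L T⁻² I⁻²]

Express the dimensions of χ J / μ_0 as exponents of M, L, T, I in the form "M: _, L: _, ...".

Collect each base-dimension exponent across the product:
  M: (0) + (1) − (1) = 0
  L: (0) + (2) − (1) = 1
  T: (1) + (0) − (-2) = 3
  I: (1) + (0) − (-2) = 3
So the dimensions are [L T³ I³].

M: 0, L: 1, T: 3, I: 3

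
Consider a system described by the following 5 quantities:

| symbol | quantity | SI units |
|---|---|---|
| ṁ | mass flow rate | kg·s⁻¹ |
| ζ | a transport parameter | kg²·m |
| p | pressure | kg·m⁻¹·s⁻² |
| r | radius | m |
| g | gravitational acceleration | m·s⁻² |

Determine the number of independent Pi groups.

There are 5 variables and 3 base dimensions (M, L, T).
The dimension matrix has rank 3.
Independent dimensionless groups: 5 − 3 = 2.

2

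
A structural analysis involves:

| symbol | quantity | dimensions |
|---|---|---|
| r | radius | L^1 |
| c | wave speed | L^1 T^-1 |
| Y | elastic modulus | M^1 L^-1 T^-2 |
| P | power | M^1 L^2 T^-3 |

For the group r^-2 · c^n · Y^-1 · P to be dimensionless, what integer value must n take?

Balance the L exponent: (1)·n from c, plus −2·(1) − (-1) + (2) = 1 from the rest, must sum to zero.
n + 1 = 0, so n = -1.

-1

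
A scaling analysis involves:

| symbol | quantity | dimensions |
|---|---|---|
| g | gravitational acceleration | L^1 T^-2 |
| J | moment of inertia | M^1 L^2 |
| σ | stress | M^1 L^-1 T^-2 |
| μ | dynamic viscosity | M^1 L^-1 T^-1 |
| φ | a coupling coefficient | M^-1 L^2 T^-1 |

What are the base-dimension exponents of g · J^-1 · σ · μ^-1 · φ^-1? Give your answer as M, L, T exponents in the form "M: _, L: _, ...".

Collect each base-dimension exponent across the product:
  M: (0) − (1) + (1) − (1) − (-1) = 0
  L: (1) − (2) + (-1) − (-1) − (2) = -3
  T: (-2) − (0) + (-2) − (-1) − (-1) = -2
So the dimensions are [L⁻³ T⁻²].

M: 0, L: -3, T: -2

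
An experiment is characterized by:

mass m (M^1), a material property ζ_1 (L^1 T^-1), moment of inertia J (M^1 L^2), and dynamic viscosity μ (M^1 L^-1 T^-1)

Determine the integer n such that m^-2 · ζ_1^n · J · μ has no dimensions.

-1

Balance the L exponent: (1)·n from ζ_1, plus −2·(0) + (2) + (-1) = 1 from the rest, must sum to zero.
n + 1 = 0, so n = -1.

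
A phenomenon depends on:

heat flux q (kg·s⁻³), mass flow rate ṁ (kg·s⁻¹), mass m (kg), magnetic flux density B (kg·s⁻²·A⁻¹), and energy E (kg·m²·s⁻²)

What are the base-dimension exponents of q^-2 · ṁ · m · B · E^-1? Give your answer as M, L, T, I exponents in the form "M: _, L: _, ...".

Collect each base-dimension exponent across the product:
  M: −2·(1) + (1) + (1) + (1) − (1) = 0
  L: −2·(0) + (0) + (0) + (0) − (2) = -2
  T: −2·(-3) + (-1) + (0) + (-2) − (-2) = 5
  I: −2·(0) + (0) + (0) + (-1) − (0) = -1
So the dimensions are [L⁻² T⁵ I⁻¹].

M: 0, L: -2, T: 5, I: -1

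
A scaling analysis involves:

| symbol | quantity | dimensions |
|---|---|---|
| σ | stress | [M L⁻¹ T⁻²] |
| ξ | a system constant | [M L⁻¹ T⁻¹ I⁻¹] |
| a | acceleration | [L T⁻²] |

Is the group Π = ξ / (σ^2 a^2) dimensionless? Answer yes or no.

no

Sum the exponent of each base dimension across the product:
  M: −2·[σ]_M + [ξ]_M − 2·[a]_M = −2·(1) + (1) − 2·(0) = -1
  L: −2·[σ]_L + [ξ]_L − 2·[a]_L = −2·(-1) + (-1) − 2·(1) = -1
  T: −2·[σ]_T + [ξ]_T − 2·[a]_T = −2·(-2) + (-1) − 2·(-2) = 7
  I: −2·[σ]_I + [ξ]_I − 2·[a]_I = −2·(0) + (-1) − 2·(0) = -1
Net dimensions [M⁻¹ L⁻¹ T⁷ I⁻¹] ≠ [1] — not dimensionless.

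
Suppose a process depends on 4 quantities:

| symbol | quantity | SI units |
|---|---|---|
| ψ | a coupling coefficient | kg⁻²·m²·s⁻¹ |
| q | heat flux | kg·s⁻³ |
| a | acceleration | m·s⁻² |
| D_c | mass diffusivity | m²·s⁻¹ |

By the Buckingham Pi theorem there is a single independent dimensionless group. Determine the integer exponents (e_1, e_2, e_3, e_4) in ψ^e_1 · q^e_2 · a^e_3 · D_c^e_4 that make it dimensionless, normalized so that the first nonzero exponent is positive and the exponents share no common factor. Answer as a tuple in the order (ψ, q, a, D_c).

M: e_1·(-2) + e_2·(1) + e_3·(0) + e_4·(0) = 0
L: e_1·(2) + e_2·(0) + e_3·(1) + e_4·(2) = 0
T: e_1·(-1) + e_2·(-3) + e_3·(-2) + e_4·(-1) = 0
Solving this homogeneous linear system for the smallest-integer solution (first nonzero entry positive) gives (1, 2, -4, 1).

(1, 2, -4, 1)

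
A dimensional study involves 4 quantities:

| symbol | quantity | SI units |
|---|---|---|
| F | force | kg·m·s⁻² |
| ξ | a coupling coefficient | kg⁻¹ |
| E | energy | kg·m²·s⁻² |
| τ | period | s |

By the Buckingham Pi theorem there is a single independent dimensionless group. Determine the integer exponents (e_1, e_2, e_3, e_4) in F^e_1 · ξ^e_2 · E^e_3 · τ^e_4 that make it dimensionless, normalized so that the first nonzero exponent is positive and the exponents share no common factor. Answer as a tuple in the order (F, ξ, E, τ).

(2, 1, -1, 2)

M: e_1·(1) + e_2·(-1) + e_3·(1) + e_4·(0) = 0
L: e_1·(1) + e_2·(0) + e_3·(2) + e_4·(0) = 0
T: e_1·(-2) + e_2·(0) + e_3·(-2) + e_4·(1) = 0
Solving this homogeneous linear system for the smallest-integer solution (first nonzero entry positive) gives (2, 1, -1, 2).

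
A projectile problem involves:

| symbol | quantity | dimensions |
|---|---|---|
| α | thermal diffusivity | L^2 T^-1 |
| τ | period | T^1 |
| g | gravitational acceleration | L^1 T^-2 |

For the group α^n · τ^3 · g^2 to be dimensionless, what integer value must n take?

-1

Balance the L exponent: (2)·n from α, plus 3·(0) + 2·(1) = 2 from the rest, must sum to zero.
2n + 2 = 0, so n = -1.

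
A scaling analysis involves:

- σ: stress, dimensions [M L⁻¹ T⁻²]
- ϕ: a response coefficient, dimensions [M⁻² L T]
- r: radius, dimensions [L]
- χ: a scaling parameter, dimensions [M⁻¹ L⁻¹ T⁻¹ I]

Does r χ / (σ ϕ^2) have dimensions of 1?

Sum the exponent of each base dimension across the product:
  M: −[σ]_M − 2·[ϕ]_M + [r]_M + [χ]_M = −(1) − 2·(-2) + (0) + (-1) = 2
  L: −[σ]_L − 2·[ϕ]_L + [r]_L + [χ]_L = −(-1) − 2·(1) + (1) + (-1) = -1
  T: −[σ]_T − 2·[ϕ]_T + [r]_T + [χ]_T = −(-2) − 2·(1) + (0) + (-1) = -1
  I: −[σ]_I − 2·[ϕ]_I + [r]_I + [χ]_I = −(0) − 2·(0) + (0) + (1) = 1
Net dimensions [M² L⁻¹ T⁻¹ I] ≠ [1] — not dimensionless.

no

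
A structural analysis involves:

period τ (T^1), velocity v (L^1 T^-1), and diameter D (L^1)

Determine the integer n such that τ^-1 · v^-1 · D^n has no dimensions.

1

Balance the L exponent: (1)·n from D, plus −(0) − (1) = -1 from the rest, must sum to zero.
n − 1 = 0, so n = 1.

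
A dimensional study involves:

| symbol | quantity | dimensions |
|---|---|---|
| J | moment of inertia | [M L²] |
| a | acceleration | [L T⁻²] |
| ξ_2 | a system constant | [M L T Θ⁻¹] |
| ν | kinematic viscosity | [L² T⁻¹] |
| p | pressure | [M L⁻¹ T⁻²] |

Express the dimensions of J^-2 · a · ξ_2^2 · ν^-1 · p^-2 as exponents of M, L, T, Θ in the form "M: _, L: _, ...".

Collect each base-dimension exponent across the product:
  M: −2·(1) + (0) + 2·(1) − (0) − 2·(1) = -2
  L: −2·(2) + (1) + 2·(1) − (2) − 2·(-1) = -1
  T: −2·(0) + (-2) + 2·(1) − (-1) − 2·(-2) = 5
  Θ: −2·(0) + (0) + 2·(-1) − (0) − 2·(0) = -2
So the dimensions are [M⁻² L⁻¹ T⁵ Θ⁻²].

M: -2, L: -1, T: 5, Θ: -2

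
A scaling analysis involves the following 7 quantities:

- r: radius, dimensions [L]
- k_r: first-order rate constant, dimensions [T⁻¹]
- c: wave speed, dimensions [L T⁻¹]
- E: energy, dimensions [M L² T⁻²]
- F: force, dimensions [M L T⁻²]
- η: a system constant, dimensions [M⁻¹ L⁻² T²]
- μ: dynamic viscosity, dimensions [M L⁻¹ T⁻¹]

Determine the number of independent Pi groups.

There are 7 variables and 3 base dimensions (M, L, T).
The dimension matrix has rank 3.
Independent dimensionless groups: 7 − 3 = 4.

4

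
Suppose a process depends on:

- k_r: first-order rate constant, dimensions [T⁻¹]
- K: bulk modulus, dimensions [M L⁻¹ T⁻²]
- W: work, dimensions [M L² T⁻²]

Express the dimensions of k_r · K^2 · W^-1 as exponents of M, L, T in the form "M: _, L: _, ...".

Collect each base-dimension exponent across the product:
  M: (0) + 2·(1) − (1) = 1
  L: (0) + 2·(-1) − (2) = -4
  T: (-1) + 2·(-2) − (-2) = -3
So the dimensions are [M L⁻⁴ T⁻³].

M: 1, L: -4, T: -3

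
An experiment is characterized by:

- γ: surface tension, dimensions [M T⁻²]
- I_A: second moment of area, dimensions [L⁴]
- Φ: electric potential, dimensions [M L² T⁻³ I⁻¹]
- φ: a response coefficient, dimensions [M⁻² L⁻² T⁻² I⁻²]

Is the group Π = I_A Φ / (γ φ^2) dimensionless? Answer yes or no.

Sum the exponent of each base dimension across the product:
  M: −[γ]_M + [I_A]_M + [Φ]_M − 2·[φ]_M = −(1) + (0) + (1) − 2·(-2) = 4
  L: −[γ]_L + [I_A]_L + [Φ]_L − 2·[φ]_L = −(0) + (4) + (2) − 2·(-2) = 10
  T: −[γ]_T + [I_A]_T + [Φ]_T − 2·[φ]_T = −(-2) + (0) + (-3) − 2·(-2) = 3
  I: −[γ]_I + [I_A]_I + [Φ]_I − 2·[φ]_I = −(0) + (0) + (-1) − 2·(-2) = 3
Net dimensions [M⁴ L¹⁰ T³ I³] ≠ [1] — not dimensionless.

no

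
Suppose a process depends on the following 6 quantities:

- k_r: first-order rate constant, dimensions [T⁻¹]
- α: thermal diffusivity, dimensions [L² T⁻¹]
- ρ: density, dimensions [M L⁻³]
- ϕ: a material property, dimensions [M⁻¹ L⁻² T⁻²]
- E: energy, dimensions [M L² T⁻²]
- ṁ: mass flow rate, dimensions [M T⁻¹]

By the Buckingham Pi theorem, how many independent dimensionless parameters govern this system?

There are 6 variables and 3 base dimensions (M, L, T).
The dimension matrix has rank 3.
Independent dimensionless groups: 6 − 3 = 3.

3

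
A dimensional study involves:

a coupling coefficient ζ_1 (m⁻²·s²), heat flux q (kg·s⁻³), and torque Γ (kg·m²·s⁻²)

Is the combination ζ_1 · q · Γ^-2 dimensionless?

Sum the exponent of each base dimension across the product:
  M: [ζ_1]_M + [q]_M − 2·[Γ]_M = (0) + (1) − 2·(1) = -1
  L: [ζ_1]_L + [q]_L − 2·[Γ]_L = (-2) + (0) − 2·(2) = -6
  T: [ζ_1]_T + [q]_T − 2·[Γ]_T = (2) + (-3) − 2·(-2) = 3
Net dimensions [M⁻¹ L⁻⁶ T³] ≠ [1] — not dimensionless.

no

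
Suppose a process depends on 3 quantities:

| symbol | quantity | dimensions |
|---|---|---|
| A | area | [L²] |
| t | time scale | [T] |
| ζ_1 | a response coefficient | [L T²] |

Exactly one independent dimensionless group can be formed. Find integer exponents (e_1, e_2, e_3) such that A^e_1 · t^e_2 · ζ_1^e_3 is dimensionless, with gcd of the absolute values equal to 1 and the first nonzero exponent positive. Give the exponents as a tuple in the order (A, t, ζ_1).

L: e_1·(2) + e_2·(0) + e_3·(1) = 0
T: e_1·(0) + e_2·(1) + e_3·(2) = 0
Solving this homogeneous linear system for the smallest-integer solution (first nonzero entry positive) gives (1, 4, -2).

(1, 4, -2)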